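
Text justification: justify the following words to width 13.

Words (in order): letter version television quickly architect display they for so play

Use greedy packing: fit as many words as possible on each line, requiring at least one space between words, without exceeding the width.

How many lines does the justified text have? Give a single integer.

Answer: 7

Derivation:
Line 1: ['letter'] (min_width=6, slack=7)
Line 2: ['version'] (min_width=7, slack=6)
Line 3: ['television'] (min_width=10, slack=3)
Line 4: ['quickly'] (min_width=7, slack=6)
Line 5: ['architect'] (min_width=9, slack=4)
Line 6: ['display', 'they'] (min_width=12, slack=1)
Line 7: ['for', 'so', 'play'] (min_width=11, slack=2)
Total lines: 7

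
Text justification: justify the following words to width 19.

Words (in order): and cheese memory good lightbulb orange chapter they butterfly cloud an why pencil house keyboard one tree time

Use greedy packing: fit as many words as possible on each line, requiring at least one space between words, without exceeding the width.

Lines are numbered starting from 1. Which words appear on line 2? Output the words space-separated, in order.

Line 1: ['and', 'cheese', 'memory'] (min_width=17, slack=2)
Line 2: ['good', 'lightbulb'] (min_width=14, slack=5)
Line 3: ['orange', 'chapter', 'they'] (min_width=19, slack=0)
Line 4: ['butterfly', 'cloud', 'an'] (min_width=18, slack=1)
Line 5: ['why', 'pencil', 'house'] (min_width=16, slack=3)
Line 6: ['keyboard', 'one', 'tree'] (min_width=17, slack=2)
Line 7: ['time'] (min_width=4, slack=15)

Answer: good lightbulb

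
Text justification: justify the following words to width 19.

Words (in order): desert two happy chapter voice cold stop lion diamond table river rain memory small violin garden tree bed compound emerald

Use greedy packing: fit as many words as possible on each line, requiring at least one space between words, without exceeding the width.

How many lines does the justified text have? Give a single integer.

Line 1: ['desert', 'two', 'happy'] (min_width=16, slack=3)
Line 2: ['chapter', 'voice', 'cold'] (min_width=18, slack=1)
Line 3: ['stop', 'lion', 'diamond'] (min_width=17, slack=2)
Line 4: ['table', 'river', 'rain'] (min_width=16, slack=3)
Line 5: ['memory', 'small', 'violin'] (min_width=19, slack=0)
Line 6: ['garden', 'tree', 'bed'] (min_width=15, slack=4)
Line 7: ['compound', 'emerald'] (min_width=16, slack=3)
Total lines: 7

Answer: 7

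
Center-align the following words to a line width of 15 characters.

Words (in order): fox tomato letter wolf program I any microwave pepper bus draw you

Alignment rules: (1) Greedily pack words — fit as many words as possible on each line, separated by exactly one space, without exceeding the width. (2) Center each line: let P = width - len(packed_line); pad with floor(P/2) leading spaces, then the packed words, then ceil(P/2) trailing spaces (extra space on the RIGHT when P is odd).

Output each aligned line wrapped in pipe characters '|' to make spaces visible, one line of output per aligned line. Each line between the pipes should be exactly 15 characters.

Answer: |  fox tomato   |
|  letter wolf  |
| program I any |
|   microwave   |
|pepper bus draw|
|      you      |

Derivation:
Line 1: ['fox', 'tomato'] (min_width=10, slack=5)
Line 2: ['letter', 'wolf'] (min_width=11, slack=4)
Line 3: ['program', 'I', 'any'] (min_width=13, slack=2)
Line 4: ['microwave'] (min_width=9, slack=6)
Line 5: ['pepper', 'bus', 'draw'] (min_width=15, slack=0)
Line 6: ['you'] (min_width=3, slack=12)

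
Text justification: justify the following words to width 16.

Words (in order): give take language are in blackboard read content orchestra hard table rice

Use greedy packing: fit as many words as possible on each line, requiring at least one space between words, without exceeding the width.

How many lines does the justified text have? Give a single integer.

Line 1: ['give', 'take'] (min_width=9, slack=7)
Line 2: ['language', 'are', 'in'] (min_width=15, slack=1)
Line 3: ['blackboard', 'read'] (min_width=15, slack=1)
Line 4: ['content'] (min_width=7, slack=9)
Line 5: ['orchestra', 'hard'] (min_width=14, slack=2)
Line 6: ['table', 'rice'] (min_width=10, slack=6)
Total lines: 6

Answer: 6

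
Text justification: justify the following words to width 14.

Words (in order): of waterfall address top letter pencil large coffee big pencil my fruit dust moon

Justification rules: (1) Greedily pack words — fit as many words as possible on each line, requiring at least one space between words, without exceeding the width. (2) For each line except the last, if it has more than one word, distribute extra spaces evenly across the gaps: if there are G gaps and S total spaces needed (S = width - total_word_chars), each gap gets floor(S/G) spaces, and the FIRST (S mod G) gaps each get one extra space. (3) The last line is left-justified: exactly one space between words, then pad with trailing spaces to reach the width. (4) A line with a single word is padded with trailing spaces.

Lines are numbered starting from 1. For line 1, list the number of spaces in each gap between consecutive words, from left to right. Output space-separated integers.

Answer: 3

Derivation:
Line 1: ['of', 'waterfall'] (min_width=12, slack=2)
Line 2: ['address', 'top'] (min_width=11, slack=3)
Line 3: ['letter', 'pencil'] (min_width=13, slack=1)
Line 4: ['large', 'coffee'] (min_width=12, slack=2)
Line 5: ['big', 'pencil', 'my'] (min_width=13, slack=1)
Line 6: ['fruit', 'dust'] (min_width=10, slack=4)
Line 7: ['moon'] (min_width=4, slack=10)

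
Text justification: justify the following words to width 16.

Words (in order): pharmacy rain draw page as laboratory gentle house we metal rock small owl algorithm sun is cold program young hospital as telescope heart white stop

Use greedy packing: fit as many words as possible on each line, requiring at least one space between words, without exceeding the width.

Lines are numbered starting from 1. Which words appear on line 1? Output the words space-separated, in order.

Line 1: ['pharmacy', 'rain'] (min_width=13, slack=3)
Line 2: ['draw', 'page', 'as'] (min_width=12, slack=4)
Line 3: ['laboratory'] (min_width=10, slack=6)
Line 4: ['gentle', 'house', 'we'] (min_width=15, slack=1)
Line 5: ['metal', 'rock', 'small'] (min_width=16, slack=0)
Line 6: ['owl', 'algorithm'] (min_width=13, slack=3)
Line 7: ['sun', 'is', 'cold'] (min_width=11, slack=5)
Line 8: ['program', 'young'] (min_width=13, slack=3)
Line 9: ['hospital', 'as'] (min_width=11, slack=5)
Line 10: ['telescope', 'heart'] (min_width=15, slack=1)
Line 11: ['white', 'stop'] (min_width=10, slack=6)

Answer: pharmacy rain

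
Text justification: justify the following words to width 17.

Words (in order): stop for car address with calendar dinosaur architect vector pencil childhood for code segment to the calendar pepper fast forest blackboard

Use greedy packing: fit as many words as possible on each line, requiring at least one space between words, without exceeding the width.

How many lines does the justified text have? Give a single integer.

Answer: 9

Derivation:
Line 1: ['stop', 'for', 'car'] (min_width=12, slack=5)
Line 2: ['address', 'with'] (min_width=12, slack=5)
Line 3: ['calendar', 'dinosaur'] (min_width=17, slack=0)
Line 4: ['architect', 'vector'] (min_width=16, slack=1)
Line 5: ['pencil', 'childhood'] (min_width=16, slack=1)
Line 6: ['for', 'code', 'segment'] (min_width=16, slack=1)
Line 7: ['to', 'the', 'calendar'] (min_width=15, slack=2)
Line 8: ['pepper', 'fast'] (min_width=11, slack=6)
Line 9: ['forest', 'blackboard'] (min_width=17, slack=0)
Total lines: 9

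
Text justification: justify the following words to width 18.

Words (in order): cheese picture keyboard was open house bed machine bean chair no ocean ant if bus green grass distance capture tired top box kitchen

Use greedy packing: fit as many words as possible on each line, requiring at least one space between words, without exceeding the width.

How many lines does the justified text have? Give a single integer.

Answer: 9

Derivation:
Line 1: ['cheese', 'picture'] (min_width=14, slack=4)
Line 2: ['keyboard', 'was', 'open'] (min_width=17, slack=1)
Line 3: ['house', 'bed', 'machine'] (min_width=17, slack=1)
Line 4: ['bean', 'chair', 'no'] (min_width=13, slack=5)
Line 5: ['ocean', 'ant', 'if', 'bus'] (min_width=16, slack=2)
Line 6: ['green', 'grass'] (min_width=11, slack=7)
Line 7: ['distance', 'capture'] (min_width=16, slack=2)
Line 8: ['tired', 'top', 'box'] (min_width=13, slack=5)
Line 9: ['kitchen'] (min_width=7, slack=11)
Total lines: 9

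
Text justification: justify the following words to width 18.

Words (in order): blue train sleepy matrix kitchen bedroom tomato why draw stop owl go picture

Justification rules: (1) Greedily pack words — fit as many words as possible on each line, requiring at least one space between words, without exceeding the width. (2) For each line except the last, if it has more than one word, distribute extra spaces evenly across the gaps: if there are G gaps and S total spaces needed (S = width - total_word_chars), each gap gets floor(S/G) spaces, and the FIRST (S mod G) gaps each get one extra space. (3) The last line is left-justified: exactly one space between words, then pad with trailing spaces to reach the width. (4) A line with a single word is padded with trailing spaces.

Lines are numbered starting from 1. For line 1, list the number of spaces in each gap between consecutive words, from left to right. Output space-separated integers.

Answer: 2 1

Derivation:
Line 1: ['blue', 'train', 'sleepy'] (min_width=17, slack=1)
Line 2: ['matrix', 'kitchen'] (min_width=14, slack=4)
Line 3: ['bedroom', 'tomato', 'why'] (min_width=18, slack=0)
Line 4: ['draw', 'stop', 'owl', 'go'] (min_width=16, slack=2)
Line 5: ['picture'] (min_width=7, slack=11)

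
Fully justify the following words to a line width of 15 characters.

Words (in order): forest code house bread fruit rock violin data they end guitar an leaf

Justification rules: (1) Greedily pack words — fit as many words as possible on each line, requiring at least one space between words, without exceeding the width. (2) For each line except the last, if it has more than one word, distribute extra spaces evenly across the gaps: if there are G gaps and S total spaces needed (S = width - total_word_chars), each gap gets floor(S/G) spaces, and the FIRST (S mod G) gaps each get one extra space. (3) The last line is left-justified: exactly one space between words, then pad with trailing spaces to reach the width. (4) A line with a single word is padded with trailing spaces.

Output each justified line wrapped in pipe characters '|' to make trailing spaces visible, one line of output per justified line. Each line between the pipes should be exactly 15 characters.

Answer: |forest     code|
|house     bread|
|fruit      rock|
|violin     data|
|they end guitar|
|an leaf        |

Derivation:
Line 1: ['forest', 'code'] (min_width=11, slack=4)
Line 2: ['house', 'bread'] (min_width=11, slack=4)
Line 3: ['fruit', 'rock'] (min_width=10, slack=5)
Line 4: ['violin', 'data'] (min_width=11, slack=4)
Line 5: ['they', 'end', 'guitar'] (min_width=15, slack=0)
Line 6: ['an', 'leaf'] (min_width=7, slack=8)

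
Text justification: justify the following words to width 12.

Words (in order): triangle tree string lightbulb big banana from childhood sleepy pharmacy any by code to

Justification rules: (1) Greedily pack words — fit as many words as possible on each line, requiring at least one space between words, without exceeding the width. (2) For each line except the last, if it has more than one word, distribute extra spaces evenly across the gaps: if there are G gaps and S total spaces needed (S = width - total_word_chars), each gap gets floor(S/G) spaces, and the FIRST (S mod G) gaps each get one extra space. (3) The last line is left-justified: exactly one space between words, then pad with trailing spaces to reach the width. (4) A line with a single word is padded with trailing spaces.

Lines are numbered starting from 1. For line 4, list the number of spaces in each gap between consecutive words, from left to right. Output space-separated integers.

Line 1: ['triangle'] (min_width=8, slack=4)
Line 2: ['tree', 'string'] (min_width=11, slack=1)
Line 3: ['lightbulb'] (min_width=9, slack=3)
Line 4: ['big', 'banana'] (min_width=10, slack=2)
Line 5: ['from'] (min_width=4, slack=8)
Line 6: ['childhood'] (min_width=9, slack=3)
Line 7: ['sleepy'] (min_width=6, slack=6)
Line 8: ['pharmacy', 'any'] (min_width=12, slack=0)
Line 9: ['by', 'code', 'to'] (min_width=10, slack=2)

Answer: 3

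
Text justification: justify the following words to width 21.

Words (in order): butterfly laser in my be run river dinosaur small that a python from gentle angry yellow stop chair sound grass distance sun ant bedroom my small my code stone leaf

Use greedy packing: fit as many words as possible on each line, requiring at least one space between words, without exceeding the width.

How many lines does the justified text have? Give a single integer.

Line 1: ['butterfly', 'laser', 'in', 'my'] (min_width=21, slack=0)
Line 2: ['be', 'run', 'river', 'dinosaur'] (min_width=21, slack=0)
Line 3: ['small', 'that', 'a', 'python'] (min_width=19, slack=2)
Line 4: ['from', 'gentle', 'angry'] (min_width=17, slack=4)
Line 5: ['yellow', 'stop', 'chair'] (min_width=17, slack=4)
Line 6: ['sound', 'grass', 'distance'] (min_width=20, slack=1)
Line 7: ['sun', 'ant', 'bedroom', 'my'] (min_width=18, slack=3)
Line 8: ['small', 'my', 'code', 'stone'] (min_width=19, slack=2)
Line 9: ['leaf'] (min_width=4, slack=17)
Total lines: 9

Answer: 9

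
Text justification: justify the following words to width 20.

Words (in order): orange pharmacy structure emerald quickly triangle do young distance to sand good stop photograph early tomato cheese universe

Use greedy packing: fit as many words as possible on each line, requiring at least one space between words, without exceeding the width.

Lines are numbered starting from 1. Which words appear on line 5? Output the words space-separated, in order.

Answer: sand good stop

Derivation:
Line 1: ['orange', 'pharmacy'] (min_width=15, slack=5)
Line 2: ['structure', 'emerald'] (min_width=17, slack=3)
Line 3: ['quickly', 'triangle', 'do'] (min_width=19, slack=1)
Line 4: ['young', 'distance', 'to'] (min_width=17, slack=3)
Line 5: ['sand', 'good', 'stop'] (min_width=14, slack=6)
Line 6: ['photograph', 'early'] (min_width=16, slack=4)
Line 7: ['tomato', 'cheese'] (min_width=13, slack=7)
Line 8: ['universe'] (min_width=8, slack=12)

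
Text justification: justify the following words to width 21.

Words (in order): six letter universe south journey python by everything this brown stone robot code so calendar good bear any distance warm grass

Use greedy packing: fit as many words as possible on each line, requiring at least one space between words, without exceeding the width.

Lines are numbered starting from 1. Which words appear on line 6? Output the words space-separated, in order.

Answer: bear any distance

Derivation:
Line 1: ['six', 'letter', 'universe'] (min_width=19, slack=2)
Line 2: ['south', 'journey', 'python'] (min_width=20, slack=1)
Line 3: ['by', 'everything', 'this'] (min_width=18, slack=3)
Line 4: ['brown', 'stone', 'robot'] (min_width=17, slack=4)
Line 5: ['code', 'so', 'calendar', 'good'] (min_width=21, slack=0)
Line 6: ['bear', 'any', 'distance'] (min_width=17, slack=4)
Line 7: ['warm', 'grass'] (min_width=10, slack=11)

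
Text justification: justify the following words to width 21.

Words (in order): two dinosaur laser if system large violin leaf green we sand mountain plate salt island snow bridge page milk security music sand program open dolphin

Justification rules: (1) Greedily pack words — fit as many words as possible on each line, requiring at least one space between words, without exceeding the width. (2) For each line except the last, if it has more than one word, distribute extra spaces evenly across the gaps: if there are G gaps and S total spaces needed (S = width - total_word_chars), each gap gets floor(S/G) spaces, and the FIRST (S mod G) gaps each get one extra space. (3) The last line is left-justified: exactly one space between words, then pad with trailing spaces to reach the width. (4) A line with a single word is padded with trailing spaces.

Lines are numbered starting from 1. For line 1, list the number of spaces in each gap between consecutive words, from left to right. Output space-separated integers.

Answer: 1 1 1

Derivation:
Line 1: ['two', 'dinosaur', 'laser', 'if'] (min_width=21, slack=0)
Line 2: ['system', 'large', 'violin'] (min_width=19, slack=2)
Line 3: ['leaf', 'green', 'we', 'sand'] (min_width=18, slack=3)
Line 4: ['mountain', 'plate', 'salt'] (min_width=19, slack=2)
Line 5: ['island', 'snow', 'bridge'] (min_width=18, slack=3)
Line 6: ['page', 'milk', 'security'] (min_width=18, slack=3)
Line 7: ['music', 'sand', 'program'] (min_width=18, slack=3)
Line 8: ['open', 'dolphin'] (min_width=12, slack=9)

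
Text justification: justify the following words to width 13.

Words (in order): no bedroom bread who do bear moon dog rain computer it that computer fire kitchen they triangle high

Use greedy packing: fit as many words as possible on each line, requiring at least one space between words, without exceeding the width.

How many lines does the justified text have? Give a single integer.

Answer: 8

Derivation:
Line 1: ['no', 'bedroom'] (min_width=10, slack=3)
Line 2: ['bread', 'who', 'do'] (min_width=12, slack=1)
Line 3: ['bear', 'moon', 'dog'] (min_width=13, slack=0)
Line 4: ['rain', 'computer'] (min_width=13, slack=0)
Line 5: ['it', 'that'] (min_width=7, slack=6)
Line 6: ['computer', 'fire'] (min_width=13, slack=0)
Line 7: ['kitchen', 'they'] (min_width=12, slack=1)
Line 8: ['triangle', 'high'] (min_width=13, slack=0)
Total lines: 8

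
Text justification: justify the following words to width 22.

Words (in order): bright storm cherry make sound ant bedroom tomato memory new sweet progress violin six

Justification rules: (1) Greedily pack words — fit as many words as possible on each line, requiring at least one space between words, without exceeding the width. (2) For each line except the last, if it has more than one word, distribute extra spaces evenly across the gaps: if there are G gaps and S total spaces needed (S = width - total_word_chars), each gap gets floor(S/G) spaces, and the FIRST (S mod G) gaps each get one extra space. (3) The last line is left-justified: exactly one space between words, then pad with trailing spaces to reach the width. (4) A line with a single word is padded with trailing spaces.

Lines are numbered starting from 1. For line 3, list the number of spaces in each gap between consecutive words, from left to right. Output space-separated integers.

Answer: 4 3

Derivation:
Line 1: ['bright', 'storm', 'cherry'] (min_width=19, slack=3)
Line 2: ['make', 'sound', 'ant', 'bedroom'] (min_width=22, slack=0)
Line 3: ['tomato', 'memory', 'new'] (min_width=17, slack=5)
Line 4: ['sweet', 'progress', 'violin'] (min_width=21, slack=1)
Line 5: ['six'] (min_width=3, slack=19)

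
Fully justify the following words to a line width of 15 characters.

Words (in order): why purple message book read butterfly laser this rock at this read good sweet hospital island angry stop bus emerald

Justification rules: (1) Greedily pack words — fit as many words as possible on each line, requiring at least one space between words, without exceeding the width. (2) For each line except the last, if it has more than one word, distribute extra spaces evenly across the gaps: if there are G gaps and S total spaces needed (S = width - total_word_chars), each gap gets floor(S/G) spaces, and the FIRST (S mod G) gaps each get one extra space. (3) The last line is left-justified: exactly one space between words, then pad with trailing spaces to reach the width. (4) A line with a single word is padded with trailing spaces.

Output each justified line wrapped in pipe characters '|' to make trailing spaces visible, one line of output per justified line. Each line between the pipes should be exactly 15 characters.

Line 1: ['why', 'purple'] (min_width=10, slack=5)
Line 2: ['message', 'book'] (min_width=12, slack=3)
Line 3: ['read', 'butterfly'] (min_width=14, slack=1)
Line 4: ['laser', 'this', 'rock'] (min_width=15, slack=0)
Line 5: ['at', 'this', 'read'] (min_width=12, slack=3)
Line 6: ['good', 'sweet'] (min_width=10, slack=5)
Line 7: ['hospital', 'island'] (min_width=15, slack=0)
Line 8: ['angry', 'stop', 'bus'] (min_width=14, slack=1)
Line 9: ['emerald'] (min_width=7, slack=8)

Answer: |why      purple|
|message    book|
|read  butterfly|
|laser this rock|
|at   this  read|
|good      sweet|
|hospital island|
|angry  stop bus|
|emerald        |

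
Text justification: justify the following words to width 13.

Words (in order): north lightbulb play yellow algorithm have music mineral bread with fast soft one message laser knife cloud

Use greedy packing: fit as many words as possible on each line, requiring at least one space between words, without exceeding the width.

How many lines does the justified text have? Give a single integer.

Answer: 10

Derivation:
Line 1: ['north'] (min_width=5, slack=8)
Line 2: ['lightbulb'] (min_width=9, slack=4)
Line 3: ['play', 'yellow'] (min_width=11, slack=2)
Line 4: ['algorithm'] (min_width=9, slack=4)
Line 5: ['have', 'music'] (min_width=10, slack=3)
Line 6: ['mineral', 'bread'] (min_width=13, slack=0)
Line 7: ['with', 'fast'] (min_width=9, slack=4)
Line 8: ['soft', 'one'] (min_width=8, slack=5)
Line 9: ['message', 'laser'] (min_width=13, slack=0)
Line 10: ['knife', 'cloud'] (min_width=11, slack=2)
Total lines: 10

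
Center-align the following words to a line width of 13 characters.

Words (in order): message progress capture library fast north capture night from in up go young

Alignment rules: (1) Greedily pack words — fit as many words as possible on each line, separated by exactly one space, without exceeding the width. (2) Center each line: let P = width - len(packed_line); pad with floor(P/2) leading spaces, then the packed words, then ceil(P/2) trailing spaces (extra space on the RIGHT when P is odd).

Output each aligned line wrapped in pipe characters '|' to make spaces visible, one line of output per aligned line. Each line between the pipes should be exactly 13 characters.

Line 1: ['message'] (min_width=7, slack=6)
Line 2: ['progress'] (min_width=8, slack=5)
Line 3: ['capture'] (min_width=7, slack=6)
Line 4: ['library', 'fast'] (min_width=12, slack=1)
Line 5: ['north', 'capture'] (min_width=13, slack=0)
Line 6: ['night', 'from', 'in'] (min_width=13, slack=0)
Line 7: ['up', 'go', 'young'] (min_width=11, slack=2)

Answer: |   message   |
|  progress   |
|   capture   |
|library fast |
|north capture|
|night from in|
| up go young |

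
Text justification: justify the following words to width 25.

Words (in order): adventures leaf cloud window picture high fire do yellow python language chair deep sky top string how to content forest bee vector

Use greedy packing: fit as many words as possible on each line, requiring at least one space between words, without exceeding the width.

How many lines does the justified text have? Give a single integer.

Answer: 6

Derivation:
Line 1: ['adventures', 'leaf', 'cloud'] (min_width=21, slack=4)
Line 2: ['window', 'picture', 'high', 'fire'] (min_width=24, slack=1)
Line 3: ['do', 'yellow', 'python', 'language'] (min_width=25, slack=0)
Line 4: ['chair', 'deep', 'sky', 'top', 'string'] (min_width=25, slack=0)
Line 5: ['how', 'to', 'content', 'forest', 'bee'] (min_width=25, slack=0)
Line 6: ['vector'] (min_width=6, slack=19)
Total lines: 6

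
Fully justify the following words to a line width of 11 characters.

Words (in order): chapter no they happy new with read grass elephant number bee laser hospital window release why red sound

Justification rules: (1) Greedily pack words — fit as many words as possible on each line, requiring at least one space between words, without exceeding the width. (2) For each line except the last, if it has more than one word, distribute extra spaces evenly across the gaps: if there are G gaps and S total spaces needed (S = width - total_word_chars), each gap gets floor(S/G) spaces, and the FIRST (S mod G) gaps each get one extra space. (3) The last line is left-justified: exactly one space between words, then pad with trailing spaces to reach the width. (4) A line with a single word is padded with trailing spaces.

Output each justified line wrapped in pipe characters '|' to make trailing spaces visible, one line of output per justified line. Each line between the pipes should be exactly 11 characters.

Answer: |chapter  no|
|they  happy|
|new    with|
|read  grass|
|elephant   |
|number  bee|
|laser      |
|hospital   |
|window     |
|release why|
|red sound  |

Derivation:
Line 1: ['chapter', 'no'] (min_width=10, slack=1)
Line 2: ['they', 'happy'] (min_width=10, slack=1)
Line 3: ['new', 'with'] (min_width=8, slack=3)
Line 4: ['read', 'grass'] (min_width=10, slack=1)
Line 5: ['elephant'] (min_width=8, slack=3)
Line 6: ['number', 'bee'] (min_width=10, slack=1)
Line 7: ['laser'] (min_width=5, slack=6)
Line 8: ['hospital'] (min_width=8, slack=3)
Line 9: ['window'] (min_width=6, slack=5)
Line 10: ['release', 'why'] (min_width=11, slack=0)
Line 11: ['red', 'sound'] (min_width=9, slack=2)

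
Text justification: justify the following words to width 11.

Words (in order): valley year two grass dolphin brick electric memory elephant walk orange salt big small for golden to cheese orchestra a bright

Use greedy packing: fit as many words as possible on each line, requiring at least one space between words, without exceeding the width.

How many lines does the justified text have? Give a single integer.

Answer: 14

Derivation:
Line 1: ['valley', 'year'] (min_width=11, slack=0)
Line 2: ['two', 'grass'] (min_width=9, slack=2)
Line 3: ['dolphin'] (min_width=7, slack=4)
Line 4: ['brick'] (min_width=5, slack=6)
Line 5: ['electric'] (min_width=8, slack=3)
Line 6: ['memory'] (min_width=6, slack=5)
Line 7: ['elephant'] (min_width=8, slack=3)
Line 8: ['walk', 'orange'] (min_width=11, slack=0)
Line 9: ['salt', 'big'] (min_width=8, slack=3)
Line 10: ['small', 'for'] (min_width=9, slack=2)
Line 11: ['golden', 'to'] (min_width=9, slack=2)
Line 12: ['cheese'] (min_width=6, slack=5)
Line 13: ['orchestra', 'a'] (min_width=11, slack=0)
Line 14: ['bright'] (min_width=6, slack=5)
Total lines: 14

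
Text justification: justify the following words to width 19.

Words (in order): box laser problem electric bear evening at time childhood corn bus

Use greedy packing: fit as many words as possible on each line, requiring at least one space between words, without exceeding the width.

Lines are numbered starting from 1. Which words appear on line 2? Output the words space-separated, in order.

Answer: electric bear

Derivation:
Line 1: ['box', 'laser', 'problem'] (min_width=17, slack=2)
Line 2: ['electric', 'bear'] (min_width=13, slack=6)
Line 3: ['evening', 'at', 'time'] (min_width=15, slack=4)
Line 4: ['childhood', 'corn', 'bus'] (min_width=18, slack=1)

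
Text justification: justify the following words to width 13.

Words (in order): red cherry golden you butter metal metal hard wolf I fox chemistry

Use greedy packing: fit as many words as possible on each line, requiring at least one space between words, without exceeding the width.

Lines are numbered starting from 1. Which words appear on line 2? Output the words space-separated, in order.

Line 1: ['red', 'cherry'] (min_width=10, slack=3)
Line 2: ['golden', 'you'] (min_width=10, slack=3)
Line 3: ['butter', 'metal'] (min_width=12, slack=1)
Line 4: ['metal', 'hard'] (min_width=10, slack=3)
Line 5: ['wolf', 'I', 'fox'] (min_width=10, slack=3)
Line 6: ['chemistry'] (min_width=9, slack=4)

Answer: golden you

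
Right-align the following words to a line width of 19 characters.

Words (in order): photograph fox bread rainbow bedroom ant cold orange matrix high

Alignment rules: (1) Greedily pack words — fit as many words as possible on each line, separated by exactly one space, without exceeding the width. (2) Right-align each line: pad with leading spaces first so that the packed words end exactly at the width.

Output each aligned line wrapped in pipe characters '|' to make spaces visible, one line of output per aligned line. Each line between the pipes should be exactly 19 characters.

Line 1: ['photograph', 'fox'] (min_width=14, slack=5)
Line 2: ['bread', 'rainbow'] (min_width=13, slack=6)
Line 3: ['bedroom', 'ant', 'cold'] (min_width=16, slack=3)
Line 4: ['orange', 'matrix', 'high'] (min_width=18, slack=1)

Answer: |     photograph fox|
|      bread rainbow|
|   bedroom ant cold|
| orange matrix high|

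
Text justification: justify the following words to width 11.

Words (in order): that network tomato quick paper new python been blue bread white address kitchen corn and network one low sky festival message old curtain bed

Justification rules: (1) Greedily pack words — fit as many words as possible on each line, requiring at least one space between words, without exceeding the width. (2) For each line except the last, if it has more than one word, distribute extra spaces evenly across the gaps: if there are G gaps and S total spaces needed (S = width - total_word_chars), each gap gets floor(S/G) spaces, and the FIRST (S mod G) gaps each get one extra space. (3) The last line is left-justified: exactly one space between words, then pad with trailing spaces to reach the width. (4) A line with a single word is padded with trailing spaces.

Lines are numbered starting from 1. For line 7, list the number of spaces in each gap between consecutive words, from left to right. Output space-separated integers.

Answer: 1

Derivation:
Line 1: ['that'] (min_width=4, slack=7)
Line 2: ['network'] (min_width=7, slack=4)
Line 3: ['tomato'] (min_width=6, slack=5)
Line 4: ['quick', 'paper'] (min_width=11, slack=0)
Line 5: ['new', 'python'] (min_width=10, slack=1)
Line 6: ['been', 'blue'] (min_width=9, slack=2)
Line 7: ['bread', 'white'] (min_width=11, slack=0)
Line 8: ['address'] (min_width=7, slack=4)
Line 9: ['kitchen'] (min_width=7, slack=4)
Line 10: ['corn', 'and'] (min_width=8, slack=3)
Line 11: ['network', 'one'] (min_width=11, slack=0)
Line 12: ['low', 'sky'] (min_width=7, slack=4)
Line 13: ['festival'] (min_width=8, slack=3)
Line 14: ['message', 'old'] (min_width=11, slack=0)
Line 15: ['curtain', 'bed'] (min_width=11, slack=0)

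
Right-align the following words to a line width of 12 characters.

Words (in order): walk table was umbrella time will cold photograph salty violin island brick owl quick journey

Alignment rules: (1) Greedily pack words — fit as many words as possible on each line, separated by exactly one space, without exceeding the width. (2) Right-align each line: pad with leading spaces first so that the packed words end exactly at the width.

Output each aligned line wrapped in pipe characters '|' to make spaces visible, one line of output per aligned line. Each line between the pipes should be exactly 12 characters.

Answer: |  walk table|
|was umbrella|
|   time will|
|        cold|
|  photograph|
|salty violin|
|island brick|
|   owl quick|
|     journey|

Derivation:
Line 1: ['walk', 'table'] (min_width=10, slack=2)
Line 2: ['was', 'umbrella'] (min_width=12, slack=0)
Line 3: ['time', 'will'] (min_width=9, slack=3)
Line 4: ['cold'] (min_width=4, slack=8)
Line 5: ['photograph'] (min_width=10, slack=2)
Line 6: ['salty', 'violin'] (min_width=12, slack=0)
Line 7: ['island', 'brick'] (min_width=12, slack=0)
Line 8: ['owl', 'quick'] (min_width=9, slack=3)
Line 9: ['journey'] (min_width=7, slack=5)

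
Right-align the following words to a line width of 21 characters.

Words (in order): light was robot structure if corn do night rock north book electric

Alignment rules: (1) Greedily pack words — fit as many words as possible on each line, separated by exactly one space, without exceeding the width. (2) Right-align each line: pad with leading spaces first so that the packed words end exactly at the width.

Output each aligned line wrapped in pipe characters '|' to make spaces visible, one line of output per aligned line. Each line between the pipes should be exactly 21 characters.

Answer: |      light was robot|
| structure if corn do|
|night rock north book|
|             electric|

Derivation:
Line 1: ['light', 'was', 'robot'] (min_width=15, slack=6)
Line 2: ['structure', 'if', 'corn', 'do'] (min_width=20, slack=1)
Line 3: ['night', 'rock', 'north', 'book'] (min_width=21, slack=0)
Line 4: ['electric'] (min_width=8, slack=13)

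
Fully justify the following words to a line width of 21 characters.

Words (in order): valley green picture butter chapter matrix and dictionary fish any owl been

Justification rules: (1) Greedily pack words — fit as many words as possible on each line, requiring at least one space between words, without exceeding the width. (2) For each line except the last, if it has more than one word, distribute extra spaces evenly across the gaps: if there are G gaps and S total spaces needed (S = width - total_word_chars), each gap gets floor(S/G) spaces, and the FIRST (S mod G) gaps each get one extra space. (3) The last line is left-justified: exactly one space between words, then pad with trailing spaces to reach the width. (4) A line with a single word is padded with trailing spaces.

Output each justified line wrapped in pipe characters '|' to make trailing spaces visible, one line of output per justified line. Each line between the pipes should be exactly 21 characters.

Line 1: ['valley', 'green', 'picture'] (min_width=20, slack=1)
Line 2: ['butter', 'chapter', 'matrix'] (min_width=21, slack=0)
Line 3: ['and', 'dictionary', 'fish'] (min_width=19, slack=2)
Line 4: ['any', 'owl', 'been'] (min_width=12, slack=9)

Answer: |valley  green picture|
|butter chapter matrix|
|and  dictionary  fish|
|any owl been         |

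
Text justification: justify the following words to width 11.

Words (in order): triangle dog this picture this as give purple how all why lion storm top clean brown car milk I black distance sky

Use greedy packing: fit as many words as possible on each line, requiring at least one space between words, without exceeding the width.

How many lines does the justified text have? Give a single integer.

Answer: 13

Derivation:
Line 1: ['triangle'] (min_width=8, slack=3)
Line 2: ['dog', 'this'] (min_width=8, slack=3)
Line 3: ['picture'] (min_width=7, slack=4)
Line 4: ['this', 'as'] (min_width=7, slack=4)
Line 5: ['give', 'purple'] (min_width=11, slack=0)
Line 6: ['how', 'all', 'why'] (min_width=11, slack=0)
Line 7: ['lion', 'storm'] (min_width=10, slack=1)
Line 8: ['top', 'clean'] (min_width=9, slack=2)
Line 9: ['brown', 'car'] (min_width=9, slack=2)
Line 10: ['milk', 'I'] (min_width=6, slack=5)
Line 11: ['black'] (min_width=5, slack=6)
Line 12: ['distance'] (min_width=8, slack=3)
Line 13: ['sky'] (min_width=3, slack=8)
Total lines: 13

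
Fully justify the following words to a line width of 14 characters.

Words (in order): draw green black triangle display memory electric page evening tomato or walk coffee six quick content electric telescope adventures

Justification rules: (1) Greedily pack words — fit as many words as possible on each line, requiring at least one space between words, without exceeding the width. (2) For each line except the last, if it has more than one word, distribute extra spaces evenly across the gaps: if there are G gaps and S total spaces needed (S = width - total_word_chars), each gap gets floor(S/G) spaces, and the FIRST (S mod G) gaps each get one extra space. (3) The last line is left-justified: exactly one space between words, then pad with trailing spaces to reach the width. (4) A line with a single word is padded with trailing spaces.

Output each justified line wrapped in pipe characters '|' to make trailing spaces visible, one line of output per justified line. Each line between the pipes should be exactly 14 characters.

Answer: |draw     green|
|black triangle|
|display memory|
|electric  page|
|evening tomato|
|or walk coffee|
|six      quick|
|content       |
|electric      |
|telescope     |
|adventures    |

Derivation:
Line 1: ['draw', 'green'] (min_width=10, slack=4)
Line 2: ['black', 'triangle'] (min_width=14, slack=0)
Line 3: ['display', 'memory'] (min_width=14, slack=0)
Line 4: ['electric', 'page'] (min_width=13, slack=1)
Line 5: ['evening', 'tomato'] (min_width=14, slack=0)
Line 6: ['or', 'walk', 'coffee'] (min_width=14, slack=0)
Line 7: ['six', 'quick'] (min_width=9, slack=5)
Line 8: ['content'] (min_width=7, slack=7)
Line 9: ['electric'] (min_width=8, slack=6)
Line 10: ['telescope'] (min_width=9, slack=5)
Line 11: ['adventures'] (min_width=10, slack=4)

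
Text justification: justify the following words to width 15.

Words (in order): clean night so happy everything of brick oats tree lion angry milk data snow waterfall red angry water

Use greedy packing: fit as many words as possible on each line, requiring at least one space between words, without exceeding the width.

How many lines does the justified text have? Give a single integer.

Line 1: ['clean', 'night', 'so'] (min_width=14, slack=1)
Line 2: ['happy'] (min_width=5, slack=10)
Line 3: ['everything', 'of'] (min_width=13, slack=2)
Line 4: ['brick', 'oats', 'tree'] (min_width=15, slack=0)
Line 5: ['lion', 'angry', 'milk'] (min_width=15, slack=0)
Line 6: ['data', 'snow'] (min_width=9, slack=6)
Line 7: ['waterfall', 'red'] (min_width=13, slack=2)
Line 8: ['angry', 'water'] (min_width=11, slack=4)
Total lines: 8

Answer: 8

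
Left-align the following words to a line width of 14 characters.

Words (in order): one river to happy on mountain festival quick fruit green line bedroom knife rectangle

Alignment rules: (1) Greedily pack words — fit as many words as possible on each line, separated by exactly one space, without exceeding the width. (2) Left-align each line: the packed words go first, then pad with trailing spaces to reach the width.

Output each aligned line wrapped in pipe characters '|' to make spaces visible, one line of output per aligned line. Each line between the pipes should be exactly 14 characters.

Answer: |one river to  |
|happy on      |
|mountain      |
|festival quick|
|fruit green   |
|line bedroom  |
|knife         |
|rectangle     |

Derivation:
Line 1: ['one', 'river', 'to'] (min_width=12, slack=2)
Line 2: ['happy', 'on'] (min_width=8, slack=6)
Line 3: ['mountain'] (min_width=8, slack=6)
Line 4: ['festival', 'quick'] (min_width=14, slack=0)
Line 5: ['fruit', 'green'] (min_width=11, slack=3)
Line 6: ['line', 'bedroom'] (min_width=12, slack=2)
Line 7: ['knife'] (min_width=5, slack=9)
Line 8: ['rectangle'] (min_width=9, slack=5)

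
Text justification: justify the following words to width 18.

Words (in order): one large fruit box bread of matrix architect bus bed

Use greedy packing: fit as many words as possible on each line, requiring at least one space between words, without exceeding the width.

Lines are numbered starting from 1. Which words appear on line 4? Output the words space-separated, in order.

Answer: bus bed

Derivation:
Line 1: ['one', 'large', 'fruit'] (min_width=15, slack=3)
Line 2: ['box', 'bread', 'of'] (min_width=12, slack=6)
Line 3: ['matrix', 'architect'] (min_width=16, slack=2)
Line 4: ['bus', 'bed'] (min_width=7, slack=11)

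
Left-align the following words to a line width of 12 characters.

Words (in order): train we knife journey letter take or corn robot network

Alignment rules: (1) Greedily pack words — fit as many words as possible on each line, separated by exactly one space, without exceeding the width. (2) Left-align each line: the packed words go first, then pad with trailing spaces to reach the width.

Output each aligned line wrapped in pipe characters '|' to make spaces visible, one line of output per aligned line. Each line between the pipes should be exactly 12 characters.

Answer: |train we    |
|knife       |
|journey     |
|letter take |
|or corn     |
|robot       |
|network     |

Derivation:
Line 1: ['train', 'we'] (min_width=8, slack=4)
Line 2: ['knife'] (min_width=5, slack=7)
Line 3: ['journey'] (min_width=7, slack=5)
Line 4: ['letter', 'take'] (min_width=11, slack=1)
Line 5: ['or', 'corn'] (min_width=7, slack=5)
Line 6: ['robot'] (min_width=5, slack=7)
Line 7: ['network'] (min_width=7, slack=5)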